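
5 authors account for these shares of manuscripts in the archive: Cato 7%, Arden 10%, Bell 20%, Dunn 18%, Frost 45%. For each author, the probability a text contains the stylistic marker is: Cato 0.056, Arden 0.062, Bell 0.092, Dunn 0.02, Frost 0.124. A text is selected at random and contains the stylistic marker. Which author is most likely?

Prior × likelihood for each hypothesis:
  Cato: 0.07 × 0.056 = 0.00392
  Arden: 0.1 × 0.062 = 0.0062
  Bell: 0.2 × 0.092 = 0.0184
  Dunn: 0.18 × 0.02 = 0.0036
  Frost: 0.45 × 0.124 = 0.0558
Normalizing constant = 0.08792.
Largest term belongs to Frost, so Frost is most probable.

Frost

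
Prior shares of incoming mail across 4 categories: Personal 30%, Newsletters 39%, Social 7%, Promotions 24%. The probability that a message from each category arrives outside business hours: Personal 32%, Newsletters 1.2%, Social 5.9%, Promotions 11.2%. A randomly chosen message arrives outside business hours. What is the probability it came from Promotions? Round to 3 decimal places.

Compute prior × likelihood for every hypothesis:
  Personal: 0.3 × 0.32 = 0.096
  Newsletters: 0.39 × 0.012 = 0.00468
  Social: 0.07 × 0.059 = 0.00413
  Promotions: 0.24 × 0.112 = 0.02688
Normalizing constant = 0.13169.
P(Promotions | evidence) = 0.02688 / 0.13169 ≈ 0.204.

0.204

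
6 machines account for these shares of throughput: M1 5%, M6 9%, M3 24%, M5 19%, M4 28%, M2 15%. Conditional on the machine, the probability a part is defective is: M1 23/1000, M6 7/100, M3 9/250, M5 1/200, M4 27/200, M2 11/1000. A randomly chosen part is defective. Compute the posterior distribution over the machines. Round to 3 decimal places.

M1 0.020, M6 0.112, M3 0.153, M5 0.017, M4 0.669, M2 0.029

By Bayes' rule, posterior ∝ prior × likelihood:
  M1: 0.05 × 0.023 = 0.00115
  M6: 0.09 × 0.07 = 0.0063
  M3: 0.24 × 0.036 = 0.00864
  M5: 0.19 × 0.005 = 0.00095
  M4: 0.28 × 0.135 = 0.0378
  M2: 0.15 × 0.011 = 0.00165
Total = 0.05649.
P(M1 | defective) = 0.00115/0.05649 ≈ 0.020
P(M6 | defective) = 0.0063/0.05649 ≈ 0.112
P(M3 | defective) = 0.00864/0.05649 ≈ 0.153
P(M5 | defective) = 0.00095/0.05649 ≈ 0.017
P(M4 | defective) = 0.0378/0.05649 ≈ 0.669
P(M2 | defective) = 0.00165/0.05649 ≈ 0.029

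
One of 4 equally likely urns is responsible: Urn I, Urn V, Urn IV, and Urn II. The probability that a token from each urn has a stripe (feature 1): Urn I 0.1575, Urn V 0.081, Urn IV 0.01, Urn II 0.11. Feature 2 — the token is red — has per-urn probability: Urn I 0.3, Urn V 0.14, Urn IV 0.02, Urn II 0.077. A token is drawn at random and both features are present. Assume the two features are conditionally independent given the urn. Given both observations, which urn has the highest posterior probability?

Urn I

Since the prior is uniform, the posterior is proportional to the likelihood:
  Urn I: 0.1575 × 0.3 = 0.04725
  Urn V: 0.081 × 0.14 = 0.01134
  Urn IV: 0.01 × 0.02 = 0.0002
  Urn II: 0.11 × 0.077 = 0.00847
Normalizing constant = 0.06726.
Largest term belongs to Urn I, so Urn I is most probable.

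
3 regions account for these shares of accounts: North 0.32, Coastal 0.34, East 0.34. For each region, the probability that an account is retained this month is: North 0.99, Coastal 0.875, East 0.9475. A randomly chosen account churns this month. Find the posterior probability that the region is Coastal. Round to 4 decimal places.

Taking complements, P(churn | each) = North 0.01, Coastal 0.125, East 0.0525.
Prior × likelihood for each hypothesis:
  North: 0.32 × 0.01 = 0.0032
  Coastal: 0.34 × 0.125 = 0.0425
  East: 0.34 × 0.0525 = 0.01785
Sum = 0.06355.
P(Coastal | evidence) = 0.0425 / 0.06355 ≈ 0.6688.

0.6688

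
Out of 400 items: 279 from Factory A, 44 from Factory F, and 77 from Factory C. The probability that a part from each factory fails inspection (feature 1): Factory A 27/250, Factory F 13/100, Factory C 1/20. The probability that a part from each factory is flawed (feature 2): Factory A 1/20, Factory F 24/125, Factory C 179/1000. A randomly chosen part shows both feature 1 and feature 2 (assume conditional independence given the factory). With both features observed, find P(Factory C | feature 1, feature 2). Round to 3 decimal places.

By Bayes' rule, posterior ∝ prior × likelihood:
  Factory A: 0.6975 × 0.108 × 0.05 = 0.0037665
  Factory F: 0.11 × 0.13 × 0.192 = 0.0027456
  Factory C: 0.1925 × 0.05 × 0.179 = 0.001722875
Normalizing constant = 0.008234975.
P(Factory C | evidence) = 0.001722875 / 0.008234975 ≈ 0.209.

0.209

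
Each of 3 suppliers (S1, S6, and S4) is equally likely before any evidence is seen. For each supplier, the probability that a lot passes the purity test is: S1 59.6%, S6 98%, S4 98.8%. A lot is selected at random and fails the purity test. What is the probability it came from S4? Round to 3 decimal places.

Taking complements, P(off-spec | each) = S1 0.404, S6 0.02, S4 0.012.
With a uniform prior (1/3 each), posterior ∝ likelihood:
  S1: 0.404
  S6: 0.02
  S4: 0.012
Sum = 0.436.
P(S4 | evidence) = 0.012 / 0.436 ≈ 0.028.

0.028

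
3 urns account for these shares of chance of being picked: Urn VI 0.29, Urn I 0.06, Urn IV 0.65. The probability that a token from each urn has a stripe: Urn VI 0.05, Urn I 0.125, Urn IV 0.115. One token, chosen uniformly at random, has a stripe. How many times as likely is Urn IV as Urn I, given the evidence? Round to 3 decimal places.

Compute prior × likelihood for every hypothesis:
  Urn VI: 0.29 × 0.05 = 0.0145
  Urn I: 0.06 × 0.125 = 0.0075
  Urn IV: 0.65 × 0.115 = 0.07475
Normalizing constant = 0.09675.
The ratio is 0.07475 / 0.0075 (the normalizer cancels) = 9.967.

9.967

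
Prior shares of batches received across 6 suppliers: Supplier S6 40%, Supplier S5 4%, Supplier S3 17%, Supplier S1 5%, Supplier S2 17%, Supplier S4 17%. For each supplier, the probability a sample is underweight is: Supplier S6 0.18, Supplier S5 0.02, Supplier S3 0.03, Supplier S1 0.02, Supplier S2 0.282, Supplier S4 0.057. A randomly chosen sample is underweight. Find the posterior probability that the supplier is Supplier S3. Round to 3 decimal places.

0.037

Prior × likelihood for each hypothesis:
  Supplier S6: 0.4 × 0.18 = 0.072
  Supplier S5: 0.04 × 0.02 = 0.0008
  Supplier S3: 0.17 × 0.03 = 0.0051
  Supplier S1: 0.05 × 0.02 = 0.001
  Supplier S2: 0.17 × 0.282 = 0.04794
  Supplier S4: 0.17 × 0.057 = 0.00969
Total = 0.13653.
P(Supplier S3 | evidence) = 0.0051 / 0.13653 ≈ 0.037.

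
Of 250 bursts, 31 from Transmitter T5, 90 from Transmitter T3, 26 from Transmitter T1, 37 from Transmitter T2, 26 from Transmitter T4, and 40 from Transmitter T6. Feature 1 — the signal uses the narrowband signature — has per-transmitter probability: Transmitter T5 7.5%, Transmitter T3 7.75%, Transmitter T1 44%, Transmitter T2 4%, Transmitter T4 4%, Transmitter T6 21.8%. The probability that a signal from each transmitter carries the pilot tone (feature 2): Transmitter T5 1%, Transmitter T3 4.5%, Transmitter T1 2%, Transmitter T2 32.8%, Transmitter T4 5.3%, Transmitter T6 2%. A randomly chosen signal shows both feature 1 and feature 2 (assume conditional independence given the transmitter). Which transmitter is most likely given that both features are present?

Unnormalized posteriors (prior × likelihood):
  Transmitter T5: 0.124 × 0.075 × 0.01 = 0.000093
  Transmitter T3: 0.36 × 0.0775 × 0.045 = 0.0012555
  Transmitter T1: 0.104 × 0.44 × 0.02 = 0.0009152
  Transmitter T2: 0.148 × 0.04 × 0.328 = 0.00194176
  Transmitter T4: 0.104 × 0.04 × 0.053 = 0.00022048
  Transmitter T6: 0.16 × 0.218 × 0.02 = 0.0006976
Total = 0.00512354.
Largest term belongs to Transmitter T2, so Transmitter T2 is most probable.

Transmitter T2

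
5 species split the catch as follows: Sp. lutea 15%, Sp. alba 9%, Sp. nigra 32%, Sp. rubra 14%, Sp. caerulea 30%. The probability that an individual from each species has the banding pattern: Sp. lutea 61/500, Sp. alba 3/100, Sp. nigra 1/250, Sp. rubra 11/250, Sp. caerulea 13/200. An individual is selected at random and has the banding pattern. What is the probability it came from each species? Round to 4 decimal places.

Unnormalized posteriors (prior × likelihood):
  Sp. lutea: 0.15 × 0.122 = 0.0183
  Sp. alba: 0.09 × 0.03 = 0.0027
  Sp. nigra: 0.32 × 0.004 = 0.00128
  Sp. rubra: 0.14 × 0.044 = 0.00616
  Sp. caerulea: 0.3 × 0.065 = 0.0195
Total = 0.04794.
P(Sp. lutea | banded) = 0.0183/0.04794 ≈ 0.3817
P(Sp. alba | banded) = 0.0027/0.04794 ≈ 0.0563
P(Sp. nigra | banded) = 0.00128/0.04794 ≈ 0.0267
P(Sp. rubra | banded) = 0.00616/0.04794 ≈ 0.1285
P(Sp. caerulea | banded) = 0.0195/0.04794 ≈ 0.4068

Sp. lutea 0.3817, Sp. alba 0.0563, Sp. nigra 0.0267, Sp. rubra 0.1285, Sp. caerulea 0.4068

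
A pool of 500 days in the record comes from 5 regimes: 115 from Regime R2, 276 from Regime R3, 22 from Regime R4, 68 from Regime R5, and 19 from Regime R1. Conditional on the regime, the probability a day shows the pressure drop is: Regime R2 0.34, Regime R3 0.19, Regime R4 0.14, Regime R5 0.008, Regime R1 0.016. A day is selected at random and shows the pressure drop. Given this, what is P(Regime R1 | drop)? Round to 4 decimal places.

Prior × likelihood for each hypothesis:
  Regime R2: 0.23 × 0.34 = 0.0782
  Regime R3: 0.552 × 0.19 = 0.10488
  Regime R4: 0.044 × 0.14 = 0.00616
  Regime R5: 0.136 × 0.008 = 0.001088
  Regime R1: 0.038 × 0.016 = 0.000608
Normalizing constant = 0.190936.
P(Regime R1 | evidence) = 0.000608 / 0.190936 ≈ 0.0032.

0.0032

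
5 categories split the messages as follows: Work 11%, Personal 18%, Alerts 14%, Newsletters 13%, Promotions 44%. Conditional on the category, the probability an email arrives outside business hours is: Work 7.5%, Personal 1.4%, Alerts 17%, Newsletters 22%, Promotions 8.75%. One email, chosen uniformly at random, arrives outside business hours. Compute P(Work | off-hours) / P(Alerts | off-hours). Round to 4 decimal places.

0.3466

Prior × likelihood for each hypothesis:
  Work: 0.11 × 0.075 = 0.00825
  Personal: 0.18 × 0.014 = 0.00252
  Alerts: 0.14 × 0.17 = 0.0238
  Newsletters: 0.13 × 0.22 = 0.0286
  Promotions: 0.44 × 0.0875 = 0.0385
Normalizing constant = 0.10167.
The ratio is 0.00825 / 0.0238 (the normalizer cancels) = 0.3466.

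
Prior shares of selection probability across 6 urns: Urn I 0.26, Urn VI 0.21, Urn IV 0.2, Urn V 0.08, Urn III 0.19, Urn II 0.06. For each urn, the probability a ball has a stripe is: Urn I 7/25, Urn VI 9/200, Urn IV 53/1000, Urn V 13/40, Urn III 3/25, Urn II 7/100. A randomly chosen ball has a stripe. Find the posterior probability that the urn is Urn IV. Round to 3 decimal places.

0.073

Unnormalized posteriors (prior × likelihood):
  Urn I: 0.26 × 0.28 = 0.0728
  Urn VI: 0.21 × 0.045 = 0.00945
  Urn IV: 0.2 × 0.053 = 0.0106
  Urn V: 0.08 × 0.325 = 0.026
  Urn III: 0.19 × 0.12 = 0.0228
  Urn II: 0.06 × 0.07 = 0.0042
Total = 0.14585.
P(Urn IV | evidence) = 0.0106 / 0.14585 ≈ 0.073.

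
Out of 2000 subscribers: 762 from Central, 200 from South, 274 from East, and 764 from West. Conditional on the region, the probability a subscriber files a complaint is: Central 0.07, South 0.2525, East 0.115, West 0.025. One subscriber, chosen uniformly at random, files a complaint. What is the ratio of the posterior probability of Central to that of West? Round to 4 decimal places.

Prior × likelihood for each hypothesis:
  Central: 0.381 × 0.07 = 0.02667
  South: 0.1 × 0.2525 = 0.02525
  East: 0.137 × 0.115 = 0.015755
  West: 0.382 × 0.025 = 0.00955
Normalizing constant = 0.077225.
The ratio is 0.02667 / 0.00955 (the normalizer cancels) = 2.7927.

2.7927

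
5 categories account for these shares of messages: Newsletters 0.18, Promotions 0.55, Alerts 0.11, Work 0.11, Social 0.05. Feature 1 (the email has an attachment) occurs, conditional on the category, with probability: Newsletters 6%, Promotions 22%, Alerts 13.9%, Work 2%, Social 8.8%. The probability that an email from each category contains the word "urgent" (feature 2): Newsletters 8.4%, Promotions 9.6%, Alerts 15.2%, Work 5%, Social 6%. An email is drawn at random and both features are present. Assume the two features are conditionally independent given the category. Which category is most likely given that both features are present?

Promotions

Unnormalized posteriors (prior × likelihood):
  Newsletters: 0.18 × 0.06 × 0.084 = 0.0009072
  Promotions: 0.55 × 0.22 × 0.096 = 0.011616
  Alerts: 0.11 × 0.139 × 0.152 = 0.00232408
  Work: 0.11 × 0.02 × 0.05 = 0.00011
  Social: 0.05 × 0.088 × 0.06 = 0.000264
Sum = 0.01522128.
Largest term belongs to Promotions, so Promotions is most probable.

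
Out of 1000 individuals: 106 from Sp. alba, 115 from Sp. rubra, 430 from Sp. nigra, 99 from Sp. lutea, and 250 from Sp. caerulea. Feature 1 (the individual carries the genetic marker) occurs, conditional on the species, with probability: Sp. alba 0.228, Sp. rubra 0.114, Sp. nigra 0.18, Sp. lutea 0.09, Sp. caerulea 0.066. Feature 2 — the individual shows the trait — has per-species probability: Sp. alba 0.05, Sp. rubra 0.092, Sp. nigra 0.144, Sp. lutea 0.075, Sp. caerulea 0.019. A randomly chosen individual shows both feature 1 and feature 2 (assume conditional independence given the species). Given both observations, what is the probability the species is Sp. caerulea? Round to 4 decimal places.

Unnormalized posteriors (prior × likelihood):
  Sp. alba: 0.106 × 0.228 × 0.05 = 0.0012084
  Sp. rubra: 0.115 × 0.114 × 0.092 = 0.00120612
  Sp. nigra: 0.43 × 0.18 × 0.144 = 0.0111456
  Sp. lutea: 0.099 × 0.09 × 0.075 = 0.00066825
  Sp. caerulea: 0.25 × 0.066 × 0.019 = 0.0003135
Normalizing constant = 0.01454187.
P(Sp. caerulea | evidence) = 0.0003135 / 0.01454187 ≈ 0.0216.

0.0216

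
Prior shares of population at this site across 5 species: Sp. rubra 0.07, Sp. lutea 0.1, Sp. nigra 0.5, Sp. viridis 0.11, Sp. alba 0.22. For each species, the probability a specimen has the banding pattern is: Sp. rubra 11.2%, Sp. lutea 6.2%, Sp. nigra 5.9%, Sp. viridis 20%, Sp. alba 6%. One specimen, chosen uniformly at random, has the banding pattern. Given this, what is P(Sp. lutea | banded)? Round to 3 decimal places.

0.079

Prior × likelihood for each hypothesis:
  Sp. rubra: 0.07 × 0.112 = 0.00784
  Sp. lutea: 0.1 × 0.062 = 0.0062
  Sp. nigra: 0.5 × 0.059 = 0.0295
  Sp. viridis: 0.11 × 0.2 = 0.022
  Sp. alba: 0.22 × 0.06 = 0.0132
Sum = 0.07874.
P(Sp. lutea | evidence) = 0.0062 / 0.07874 ≈ 0.079.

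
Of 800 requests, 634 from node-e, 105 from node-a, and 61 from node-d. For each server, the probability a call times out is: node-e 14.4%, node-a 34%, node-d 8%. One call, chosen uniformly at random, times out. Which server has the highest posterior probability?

Compute prior × likelihood for every hypothesis:
  node-e: 0.7925 × 0.144 = 0.11412
  node-a: 0.13125 × 0.34 = 0.044625
  node-d: 0.07625 × 0.08 = 0.0061
Normalizing constant = 0.164845.
Largest term belongs to node-e, so node-e is most probable.

node-e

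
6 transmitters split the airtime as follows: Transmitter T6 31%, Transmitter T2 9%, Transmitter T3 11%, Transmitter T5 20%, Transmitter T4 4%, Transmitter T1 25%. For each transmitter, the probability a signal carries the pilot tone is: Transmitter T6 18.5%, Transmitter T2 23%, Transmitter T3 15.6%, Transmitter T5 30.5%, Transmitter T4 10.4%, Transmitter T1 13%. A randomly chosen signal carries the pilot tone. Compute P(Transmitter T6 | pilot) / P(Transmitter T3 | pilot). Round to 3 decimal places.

3.342

Prior × likelihood for each hypothesis:
  Transmitter T6: 0.31 × 0.185 = 0.05735
  Transmitter T2: 0.09 × 0.23 = 0.0207
  Transmitter T3: 0.11 × 0.156 = 0.01716
  Transmitter T5: 0.2 × 0.305 = 0.061
  Transmitter T4: 0.04 × 0.104 = 0.00416
  Transmitter T1: 0.25 × 0.13 = 0.0325
Sum = 0.19287.
The ratio is 0.05735 / 0.01716 (the normalizer cancels) = 3.342.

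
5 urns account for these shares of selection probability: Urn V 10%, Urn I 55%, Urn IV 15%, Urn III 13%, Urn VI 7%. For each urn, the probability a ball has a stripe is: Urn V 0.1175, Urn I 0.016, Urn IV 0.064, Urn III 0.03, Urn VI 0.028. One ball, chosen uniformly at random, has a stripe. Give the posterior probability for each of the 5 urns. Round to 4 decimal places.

Urn V 0.3263, Urn I 0.2444, Urn IV 0.2666, Urn III 0.1083, Urn VI 0.0544

Prior × likelihood for each hypothesis:
  Urn V: 0.1 × 0.1175 = 0.01175
  Urn I: 0.55 × 0.016 = 0.0088
  Urn IV: 0.15 × 0.064 = 0.0096
  Urn III: 0.13 × 0.03 = 0.0039
  Urn VI: 0.07 × 0.028 = 0.00196
Total = 0.03601.
P(Urn V | striped) = 0.01175/0.03601 ≈ 0.3263
P(Urn I | striped) = 0.0088/0.03601 ≈ 0.2444
P(Urn IV | striped) = 0.0096/0.03601 ≈ 0.2666
P(Urn III | striped) = 0.0039/0.03601 ≈ 0.1083
P(Urn VI | striped) = 0.00196/0.03601 ≈ 0.0544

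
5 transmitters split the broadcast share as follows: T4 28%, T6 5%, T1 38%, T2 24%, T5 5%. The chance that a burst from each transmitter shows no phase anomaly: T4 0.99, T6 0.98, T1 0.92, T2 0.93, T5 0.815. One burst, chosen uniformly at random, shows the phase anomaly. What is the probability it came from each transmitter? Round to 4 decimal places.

T4 0.0465, T6 0.0166, T1 0.5046, T2 0.2788, T5 0.1535

Taking complements, P(anomaly | each) = T4 0.01, T6 0.02, T1 0.08, T2 0.07, T5 0.185.
Unnormalized posteriors (prior × likelihood):
  T4: 0.28 × 0.01 = 0.0028
  T6: 0.05 × 0.02 = 0.001
  T1: 0.38 × 0.08 = 0.0304
  T2: 0.24 × 0.07 = 0.0168
  T5: 0.05 × 0.185 = 0.00925
Total = 0.06025.
P(T4 | anomaly) = 0.0028/0.06025 ≈ 0.0465
P(T6 | anomaly) = 0.001/0.06025 ≈ 0.0166
P(T1 | anomaly) = 0.0304/0.06025 ≈ 0.5046
P(T2 | anomaly) = 0.0168/0.06025 ≈ 0.2788
P(T5 | anomaly) = 0.00925/0.06025 ≈ 0.1535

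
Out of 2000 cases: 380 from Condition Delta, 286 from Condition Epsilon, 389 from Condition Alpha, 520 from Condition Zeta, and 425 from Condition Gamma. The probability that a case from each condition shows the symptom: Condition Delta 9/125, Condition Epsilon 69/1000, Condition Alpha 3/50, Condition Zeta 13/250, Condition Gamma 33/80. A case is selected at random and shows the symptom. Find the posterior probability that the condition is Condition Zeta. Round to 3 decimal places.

Unnormalized posteriors (prior × likelihood):
  Condition Delta: 0.19 × 0.072 = 0.01368
  Condition Epsilon: 0.143 × 0.069 = 0.009867
  Condition Alpha: 0.1945 × 0.06 = 0.01167
  Condition Zeta: 0.26 × 0.052 = 0.01352
  Condition Gamma: 0.2125 × 0.4125 = 0.08765625
Sum = 0.13639325.
P(Condition Zeta | evidence) = 0.01352 / 0.13639325 ≈ 0.099.

0.099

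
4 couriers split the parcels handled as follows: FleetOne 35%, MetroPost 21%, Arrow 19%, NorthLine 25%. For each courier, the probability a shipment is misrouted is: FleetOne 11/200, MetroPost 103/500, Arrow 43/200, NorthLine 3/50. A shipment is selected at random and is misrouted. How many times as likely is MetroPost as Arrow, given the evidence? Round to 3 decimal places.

Prior × likelihood for each hypothesis:
  FleetOne: 0.35 × 0.055 = 0.01925
  MetroPost: 0.21 × 0.206 = 0.04326
  Arrow: 0.19 × 0.215 = 0.04085
  NorthLine: 0.25 × 0.06 = 0.015
Normalizing constant = 0.11836.
The ratio is 0.04326 / 0.04085 (the normalizer cancels) = 1.059.

1.059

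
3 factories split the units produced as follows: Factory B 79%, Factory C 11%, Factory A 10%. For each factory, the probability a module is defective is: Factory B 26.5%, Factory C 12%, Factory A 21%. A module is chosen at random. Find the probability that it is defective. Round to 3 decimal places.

0.244

By Bayes' rule, posterior ∝ prior × likelihood:
  Factory B: 0.79 × 0.265 = 0.20935
  Factory C: 0.11 × 0.12 = 0.0132
  Factory A: 0.1 × 0.21 = 0.021
P(defective) = 0.20935 + 0.0132 + 0.021 = 0.24355 → 0.244.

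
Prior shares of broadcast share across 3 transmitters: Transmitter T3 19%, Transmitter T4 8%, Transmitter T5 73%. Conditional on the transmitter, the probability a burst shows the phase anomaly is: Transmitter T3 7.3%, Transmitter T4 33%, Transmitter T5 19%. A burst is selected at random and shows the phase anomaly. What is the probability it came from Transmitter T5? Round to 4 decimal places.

0.7750

Unnormalized posteriors (prior × likelihood):
  Transmitter T3: 0.19 × 0.073 = 0.01387
  Transmitter T4: 0.08 × 0.33 = 0.0264
  Transmitter T5: 0.73 × 0.19 = 0.1387
Total = 0.17897.
P(Transmitter T5 | evidence) = 0.1387 / 0.17897 ≈ 0.7750.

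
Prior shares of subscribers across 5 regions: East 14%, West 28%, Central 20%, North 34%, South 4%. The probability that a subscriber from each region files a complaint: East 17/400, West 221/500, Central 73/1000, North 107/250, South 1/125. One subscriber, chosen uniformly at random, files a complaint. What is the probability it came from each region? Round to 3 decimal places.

East 0.021, West 0.427, Central 0.050, North 0.502, South 0.001

Prior × likelihood for each hypothesis:
  East: 0.14 × 0.0425 = 0.00595
  West: 0.28 × 0.442 = 0.12376
  Central: 0.2 × 0.073 = 0.0146
  North: 0.34 × 0.428 = 0.14552
  South: 0.04 × 0.008 = 0.00032
Normalizing constant = 0.29015.
P(East | complaint) = 0.00595/0.29015 ≈ 0.021
P(West | complaint) = 0.12376/0.29015 ≈ 0.427
P(Central | complaint) = 0.0146/0.29015 ≈ 0.050
P(North | complaint) = 0.14552/0.29015 ≈ 0.502
P(South | complaint) = 0.00032/0.29015 ≈ 0.001
(Check: 0.021+0.427+0.050+0.502+0.001 = 1.001.)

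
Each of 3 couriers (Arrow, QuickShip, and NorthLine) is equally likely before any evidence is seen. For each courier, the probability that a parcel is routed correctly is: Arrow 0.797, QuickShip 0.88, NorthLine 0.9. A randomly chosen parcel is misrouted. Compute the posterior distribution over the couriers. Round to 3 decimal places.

Taking complements, P(misrouted | each) = Arrow 0.203, QuickShip 0.12, NorthLine 0.1.
With a uniform prior (1/3 each), posterior ∝ likelihood:
  Arrow: 0.203
  QuickShip: 0.12
  NorthLine: 0.1
Sum = 0.423.
P(Arrow | misrouted) = 0.203/0.423 ≈ 0.480
P(QuickShip | misrouted) = 0.12/0.423 ≈ 0.284
P(NorthLine | misrouted) = 0.1/0.423 ≈ 0.236

Arrow 0.480, QuickShip 0.284, NorthLine 0.236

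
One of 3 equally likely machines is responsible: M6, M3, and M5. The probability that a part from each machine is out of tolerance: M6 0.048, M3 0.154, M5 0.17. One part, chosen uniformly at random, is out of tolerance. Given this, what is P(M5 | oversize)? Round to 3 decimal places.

0.457

Since the prior is uniform, the posterior is proportional to the likelihood:
  M6: 0.048
  M3: 0.154
  M5: 0.17
Normalizing constant = 0.372.
P(M5 | evidence) = 0.17 / 0.372 ≈ 0.457.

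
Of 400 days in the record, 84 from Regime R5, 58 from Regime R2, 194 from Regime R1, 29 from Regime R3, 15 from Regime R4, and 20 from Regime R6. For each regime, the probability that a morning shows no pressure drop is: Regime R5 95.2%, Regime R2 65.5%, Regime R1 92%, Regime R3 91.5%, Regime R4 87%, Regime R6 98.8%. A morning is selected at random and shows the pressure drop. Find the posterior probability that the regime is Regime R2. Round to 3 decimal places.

0.453

Taking complements, P(drop | each) = Regime R5 0.048, Regime R2 0.345, Regime R1 0.08, Regime R3 0.085, Regime R4 0.13, Regime R6 0.012.
By Bayes' rule, posterior ∝ prior × likelihood:
  Regime R5: 0.21 × 0.048 = 0.01008
  Regime R2: 0.145 × 0.345 = 0.050025
  Regime R1: 0.485 × 0.08 = 0.0388
  Regime R3: 0.0725 × 0.085 = 0.0061625
  Regime R4: 0.0375 × 0.13 = 0.004875
  Regime R6: 0.05 × 0.012 = 0.0006
Total = 0.1105425.
P(Regime R2 | evidence) = 0.050025 / 0.1105425 ≈ 0.453.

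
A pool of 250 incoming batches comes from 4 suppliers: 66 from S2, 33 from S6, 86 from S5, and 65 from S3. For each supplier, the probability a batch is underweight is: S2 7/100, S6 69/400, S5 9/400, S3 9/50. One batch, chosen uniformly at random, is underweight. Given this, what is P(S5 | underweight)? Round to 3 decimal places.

Unnormalized posteriors (prior × likelihood):
  S2: 0.264 × 0.07 = 0.01848
  S6: 0.132 × 0.1725 = 0.02277
  S5: 0.344 × 0.0225 = 0.00774
  S3: 0.26 × 0.18 = 0.0468
Sum = 0.09579.
P(S5 | evidence) = 0.00774 / 0.09579 ≈ 0.081.

0.081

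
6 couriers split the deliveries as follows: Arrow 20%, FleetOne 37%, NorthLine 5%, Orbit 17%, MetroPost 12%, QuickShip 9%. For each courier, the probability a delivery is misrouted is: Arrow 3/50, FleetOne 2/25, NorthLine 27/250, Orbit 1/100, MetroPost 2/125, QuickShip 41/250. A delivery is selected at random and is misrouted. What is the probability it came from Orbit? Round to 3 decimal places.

0.026

By Bayes' rule, posterior ∝ prior × likelihood:
  Arrow: 0.2 × 0.06 = 0.012
  FleetOne: 0.37 × 0.08 = 0.0296
  NorthLine: 0.05 × 0.108 = 0.0054
  Orbit: 0.17 × 0.01 = 0.0017
  MetroPost: 0.12 × 0.016 = 0.00192
  QuickShip: 0.09 × 0.164 = 0.01476
Normalizing constant = 0.06538.
P(Orbit | evidence) = 0.0017 / 0.06538 ≈ 0.026.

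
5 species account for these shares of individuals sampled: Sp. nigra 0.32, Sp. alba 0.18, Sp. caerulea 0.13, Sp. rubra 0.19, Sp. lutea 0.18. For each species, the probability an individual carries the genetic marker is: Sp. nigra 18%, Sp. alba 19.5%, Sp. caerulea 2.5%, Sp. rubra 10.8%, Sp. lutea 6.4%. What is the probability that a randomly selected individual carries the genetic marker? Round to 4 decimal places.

Prior × likelihood for each hypothesis:
  Sp. nigra: 0.32 × 0.18 = 0.0576
  Sp. alba: 0.18 × 0.195 = 0.0351
  Sp. caerulea: 0.13 × 0.025 = 0.00325
  Sp. rubra: 0.19 × 0.108 = 0.02052
  Sp. lutea: 0.18 × 0.064 = 0.01152
P(marker) = 0.0576 + 0.0351 + 0.00325 + 0.02052 + 0.01152 = 0.12799 → 0.1280.

0.1280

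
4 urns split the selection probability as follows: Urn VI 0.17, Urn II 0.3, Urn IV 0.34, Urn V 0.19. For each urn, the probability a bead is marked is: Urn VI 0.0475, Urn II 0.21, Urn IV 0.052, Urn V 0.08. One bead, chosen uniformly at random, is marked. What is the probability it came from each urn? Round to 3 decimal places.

Urn VI 0.078, Urn II 0.606, Urn IV 0.170, Urn V 0.146

By Bayes' rule, posterior ∝ prior × likelihood:
  Urn VI: 0.17 × 0.0475 = 0.008075
  Urn II: 0.3 × 0.21 = 0.063
  Urn IV: 0.34 × 0.052 = 0.01768
  Urn V: 0.19 × 0.08 = 0.0152
Normalizing constant = 0.103955.
P(Urn VI | marked) = 0.008075/0.103955 ≈ 0.078
P(Urn II | marked) = 0.063/0.103955 ≈ 0.606
P(Urn IV | marked) = 0.01768/0.103955 ≈ 0.170
P(Urn V | marked) = 0.0152/0.103955 ≈ 0.146
(Check: 0.078+0.606+0.170+0.146 = 1.000.)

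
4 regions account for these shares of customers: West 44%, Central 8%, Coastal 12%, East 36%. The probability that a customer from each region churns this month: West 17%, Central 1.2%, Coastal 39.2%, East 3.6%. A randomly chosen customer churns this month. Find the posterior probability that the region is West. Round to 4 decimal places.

0.5510

Prior × likelihood for each hypothesis:
  West: 0.44 × 0.17 = 0.0748
  Central: 0.08 × 0.012 = 0.00096
  Coastal: 0.12 × 0.392 = 0.04704
  East: 0.36 × 0.036 = 0.01296
Total = 0.13576.
P(West | evidence) = 0.0748 / 0.13576 ≈ 0.5510.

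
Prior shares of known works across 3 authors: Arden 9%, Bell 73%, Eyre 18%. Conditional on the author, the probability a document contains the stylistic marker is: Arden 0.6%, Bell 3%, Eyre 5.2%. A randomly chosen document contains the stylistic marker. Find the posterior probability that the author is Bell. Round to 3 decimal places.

By Bayes' rule, posterior ∝ prior × likelihood:
  Arden: 0.09 × 0.006 = 0.00054
  Bell: 0.73 × 0.03 = 0.0219
  Eyre: 0.18 × 0.052 = 0.00936
Normalizing constant = 0.0318.
P(Bell | evidence) = 0.0219 / 0.0318 ≈ 0.689.

0.689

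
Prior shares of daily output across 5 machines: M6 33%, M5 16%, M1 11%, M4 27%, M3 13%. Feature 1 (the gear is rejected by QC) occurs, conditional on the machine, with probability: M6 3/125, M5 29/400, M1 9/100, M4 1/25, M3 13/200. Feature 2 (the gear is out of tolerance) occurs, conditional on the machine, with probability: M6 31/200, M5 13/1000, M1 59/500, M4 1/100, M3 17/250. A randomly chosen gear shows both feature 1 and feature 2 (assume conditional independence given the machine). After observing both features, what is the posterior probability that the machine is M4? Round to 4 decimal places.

0.0334

Unnormalized posteriors (prior × likelihood):
  M6: 0.33 × 0.024 × 0.155 = 0.0012276
  M5: 0.16 × 0.0725 × 0.013 = 0.0001508
  M1: 0.11 × 0.09 × 0.118 = 0.0011682
  M4: 0.27 × 0.04 × 0.01 = 0.000108
  M3: 0.13 × 0.065 × 0.068 = 0.0005746
Sum = 0.0032292.
P(M4 | evidence) = 0.000108 / 0.0032292 ≈ 0.0334.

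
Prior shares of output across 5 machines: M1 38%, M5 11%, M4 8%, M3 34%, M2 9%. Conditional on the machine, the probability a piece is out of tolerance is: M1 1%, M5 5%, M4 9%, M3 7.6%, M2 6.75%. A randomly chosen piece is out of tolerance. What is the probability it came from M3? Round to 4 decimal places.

Prior × likelihood for each hypothesis:
  M1: 0.38 × 0.01 = 0.0038
  M5: 0.11 × 0.05 = 0.0055
  M4: 0.08 × 0.09 = 0.0072
  M3: 0.34 × 0.076 = 0.02584
  M2: 0.09 × 0.0675 = 0.006075
Sum = 0.048415.
P(M3 | evidence) = 0.02584 / 0.048415 ≈ 0.5337.

0.5337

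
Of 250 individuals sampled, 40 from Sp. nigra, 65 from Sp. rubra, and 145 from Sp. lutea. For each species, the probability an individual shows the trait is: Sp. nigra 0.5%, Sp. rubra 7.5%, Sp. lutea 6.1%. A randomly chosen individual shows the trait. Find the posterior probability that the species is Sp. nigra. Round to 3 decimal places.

0.014

Compute prior × likelihood for every hypothesis:
  Sp. nigra: 0.16 × 0.005 = 0.0008
  Sp. rubra: 0.26 × 0.075 = 0.0195
  Sp. lutea: 0.58 × 0.061 = 0.03538
Normalizing constant = 0.05568.
P(Sp. nigra | evidence) = 0.0008 / 0.05568 ≈ 0.014.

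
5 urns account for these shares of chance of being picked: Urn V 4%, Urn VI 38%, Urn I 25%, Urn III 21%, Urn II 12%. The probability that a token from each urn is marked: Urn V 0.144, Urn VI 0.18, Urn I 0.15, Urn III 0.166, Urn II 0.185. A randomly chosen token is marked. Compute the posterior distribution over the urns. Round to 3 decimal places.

Urn V 0.034, Urn VI 0.405, Urn I 0.222, Urn III 0.207, Urn II 0.132

Unnormalized posteriors (prior × likelihood):
  Urn V: 0.04 × 0.144 = 0.00576
  Urn VI: 0.38 × 0.18 = 0.0684
  Urn I: 0.25 × 0.15 = 0.0375
  Urn III: 0.21 × 0.166 = 0.03486
  Urn II: 0.12 × 0.185 = 0.0222
Normalizing constant = 0.16872.
P(Urn V | marked) = 0.00576/0.16872 ≈ 0.034
P(Urn VI | marked) = 0.0684/0.16872 ≈ 0.405
P(Urn I | marked) = 0.0375/0.16872 ≈ 0.222
P(Urn III | marked) = 0.03486/0.16872 ≈ 0.207
P(Urn II | marked) = 0.0222/0.16872 ≈ 0.132
(Check: 0.034+0.405+0.222+0.207+0.132 = 1.000.)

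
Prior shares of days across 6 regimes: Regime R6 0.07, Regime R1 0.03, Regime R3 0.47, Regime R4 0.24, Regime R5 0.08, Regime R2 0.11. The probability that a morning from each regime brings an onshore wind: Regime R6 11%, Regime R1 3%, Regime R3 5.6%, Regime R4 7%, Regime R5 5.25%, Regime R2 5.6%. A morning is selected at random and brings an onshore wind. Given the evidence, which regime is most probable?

Regime R3

Unnormalized posteriors (prior × likelihood):
  Regime R6: 0.07 × 0.11 = 0.0077
  Regime R1: 0.03 × 0.03 = 0.0009
  Regime R3: 0.47 × 0.056 = 0.02632
  Regime R4: 0.24 × 0.07 = 0.0168
  Regime R5: 0.08 × 0.0525 = 0.0042
  Regime R2: 0.11 × 0.056 = 0.00616
Normalizing constant = 0.06208.
Largest term belongs to Regime R3, so Regime R3 is most probable.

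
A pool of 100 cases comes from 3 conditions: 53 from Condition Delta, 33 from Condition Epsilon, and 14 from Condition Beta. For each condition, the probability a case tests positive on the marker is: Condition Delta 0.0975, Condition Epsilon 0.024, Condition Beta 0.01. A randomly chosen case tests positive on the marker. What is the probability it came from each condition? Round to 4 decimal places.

Compute prior × likelihood for every hypothesis:
  Condition Delta: 0.53 × 0.0975 = 0.051675
  Condition Epsilon: 0.33 × 0.024 = 0.00792
  Condition Beta: 0.14 × 0.01 = 0.0014
Sum = 0.060995.
P(Condition Delta | marker-positive) = 0.051675/0.060995 ≈ 0.8472
P(Condition Epsilon | marker-positive) = 0.00792/0.060995 ≈ 0.1298
P(Condition Beta | marker-positive) = 0.0014/0.060995 ≈ 0.0230

Condition Delta 0.8472, Condition Epsilon 0.1298, Condition Beta 0.0230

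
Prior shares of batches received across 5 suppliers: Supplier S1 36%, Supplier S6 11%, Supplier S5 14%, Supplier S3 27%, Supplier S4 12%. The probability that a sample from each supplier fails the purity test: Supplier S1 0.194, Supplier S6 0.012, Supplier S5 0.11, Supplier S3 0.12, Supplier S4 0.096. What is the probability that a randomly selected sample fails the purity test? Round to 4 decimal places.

0.1305

Prior × likelihood for each hypothesis:
  Supplier S1: 0.36 × 0.194 = 0.06984
  Supplier S6: 0.11 × 0.012 = 0.00132
  Supplier S5: 0.14 × 0.11 = 0.0154
  Supplier S3: 0.27 × 0.12 = 0.0324
  Supplier S4: 0.12 × 0.096 = 0.01152
P(off-spec) = 0.06984 + 0.00132 + 0.0154 + 0.0324 + 0.01152 = 0.13048 → 0.1305.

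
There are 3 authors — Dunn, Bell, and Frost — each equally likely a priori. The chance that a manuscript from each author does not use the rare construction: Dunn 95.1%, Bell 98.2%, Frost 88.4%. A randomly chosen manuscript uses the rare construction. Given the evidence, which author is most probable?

Taking complements, P(rare-form | each) = Dunn 0.049, Bell 0.018, Frost 0.116.
Since the prior is uniform, the posterior is proportional to the likelihood:
  Dunn: 0.049
  Bell: 0.018
  Frost: 0.116
Total = 0.183.
Largest term belongs to Frost, so Frost is most probable.

Frost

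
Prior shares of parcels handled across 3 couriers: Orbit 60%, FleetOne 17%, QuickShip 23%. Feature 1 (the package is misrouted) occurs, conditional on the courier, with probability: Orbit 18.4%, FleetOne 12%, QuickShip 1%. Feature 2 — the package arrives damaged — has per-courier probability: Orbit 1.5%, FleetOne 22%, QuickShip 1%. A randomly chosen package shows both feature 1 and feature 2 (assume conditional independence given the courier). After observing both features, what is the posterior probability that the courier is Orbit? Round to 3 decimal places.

Compute prior × likelihood for every hypothesis:
  Orbit: 0.6 × 0.184 × 0.015 = 0.001656
  FleetOne: 0.17 × 0.12 × 0.22 = 0.004488
  QuickShip: 0.23 × 0.01 × 0.01 = 0.000023
Normalizing constant = 0.006167.
P(Orbit | evidence) = 0.001656 / 0.006167 ≈ 0.269.

0.269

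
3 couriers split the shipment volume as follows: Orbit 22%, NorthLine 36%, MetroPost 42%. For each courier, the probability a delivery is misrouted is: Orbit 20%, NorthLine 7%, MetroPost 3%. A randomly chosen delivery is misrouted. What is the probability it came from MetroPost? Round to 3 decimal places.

Unnormalized posteriors (prior × likelihood):
  Orbit: 0.22 × 0.2 = 0.044
  NorthLine: 0.36 × 0.07 = 0.0252
  MetroPost: 0.42 × 0.03 = 0.0126
Total = 0.0818.
P(MetroPost | evidence) = 0.0126 / 0.0818 ≈ 0.154.

0.154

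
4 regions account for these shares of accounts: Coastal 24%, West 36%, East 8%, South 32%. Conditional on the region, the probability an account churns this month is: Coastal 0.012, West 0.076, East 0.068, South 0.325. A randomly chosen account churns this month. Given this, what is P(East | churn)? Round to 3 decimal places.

0.039

Prior × likelihood for each hypothesis:
  Coastal: 0.24 × 0.012 = 0.00288
  West: 0.36 × 0.076 = 0.02736
  East: 0.08 × 0.068 = 0.00544
  South: 0.32 × 0.325 = 0.104
Normalizing constant = 0.13968.
P(East | evidence) = 0.00544 / 0.13968 ≈ 0.039.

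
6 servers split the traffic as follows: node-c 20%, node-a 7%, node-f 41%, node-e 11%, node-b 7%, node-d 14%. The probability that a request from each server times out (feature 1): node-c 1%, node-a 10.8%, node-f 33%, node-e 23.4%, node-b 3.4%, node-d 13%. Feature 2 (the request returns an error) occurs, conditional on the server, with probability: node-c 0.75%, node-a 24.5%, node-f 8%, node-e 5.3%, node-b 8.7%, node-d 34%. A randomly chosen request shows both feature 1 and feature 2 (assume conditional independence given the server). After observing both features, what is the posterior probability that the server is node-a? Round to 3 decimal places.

Prior × likelihood for each hypothesis:
  node-c: 0.2 × 0.01 × 0.0075 = 0.000015
  node-a: 0.07 × 0.108 × 0.245 = 0.0018522
  node-f: 0.41 × 0.33 × 0.08 = 0.010824
  node-e: 0.11 × 0.234 × 0.053 = 0.00136422
  node-b: 0.07 × 0.034 × 0.087 = 0.00020706
  node-d: 0.14 × 0.13 × 0.34 = 0.006188
Sum = 0.02045048.
P(node-a | evidence) = 0.0018522 / 0.02045048 ≈ 0.091.

0.091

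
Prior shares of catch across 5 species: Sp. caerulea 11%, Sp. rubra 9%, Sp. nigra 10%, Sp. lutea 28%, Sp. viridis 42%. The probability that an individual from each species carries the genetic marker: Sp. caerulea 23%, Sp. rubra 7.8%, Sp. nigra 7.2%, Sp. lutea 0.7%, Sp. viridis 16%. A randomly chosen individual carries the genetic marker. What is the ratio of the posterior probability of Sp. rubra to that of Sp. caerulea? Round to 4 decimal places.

0.2775

Unnormalized posteriors (prior × likelihood):
  Sp. caerulea: 0.11 × 0.23 = 0.0253
  Sp. rubra: 0.09 × 0.078 = 0.00702
  Sp. nigra: 0.1 × 0.072 = 0.0072
  Sp. lutea: 0.28 × 0.007 = 0.00196
  Sp. viridis: 0.42 × 0.16 = 0.0672
Total = 0.10868.
The ratio is 0.00702 / 0.0253 (the normalizer cancels) = 0.2775.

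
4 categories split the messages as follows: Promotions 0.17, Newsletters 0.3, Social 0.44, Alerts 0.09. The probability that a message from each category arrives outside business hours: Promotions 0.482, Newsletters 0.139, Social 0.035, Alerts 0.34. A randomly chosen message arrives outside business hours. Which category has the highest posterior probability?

Promotions

Prior × likelihood for each hypothesis:
  Promotions: 0.17 × 0.482 = 0.08194
  Newsletters: 0.3 × 0.139 = 0.0417
  Social: 0.44 × 0.035 = 0.0154
  Alerts: 0.09 × 0.34 = 0.0306
Normalizing constant = 0.16964.
Largest term belongs to Promotions, so Promotions is most probable.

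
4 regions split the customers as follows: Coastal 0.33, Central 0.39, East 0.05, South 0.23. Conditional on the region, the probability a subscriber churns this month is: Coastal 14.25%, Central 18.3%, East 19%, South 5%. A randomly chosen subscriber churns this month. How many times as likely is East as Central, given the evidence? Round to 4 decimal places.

0.1331

Prior × likelihood for each hypothesis:
  Coastal: 0.33 × 0.1425 = 0.047025
  Central: 0.39 × 0.183 = 0.07137
  East: 0.05 × 0.19 = 0.0095
  South: 0.23 × 0.05 = 0.0115
Total = 0.139395.
The ratio is 0.0095 / 0.07137 (the normalizer cancels) = 0.1331.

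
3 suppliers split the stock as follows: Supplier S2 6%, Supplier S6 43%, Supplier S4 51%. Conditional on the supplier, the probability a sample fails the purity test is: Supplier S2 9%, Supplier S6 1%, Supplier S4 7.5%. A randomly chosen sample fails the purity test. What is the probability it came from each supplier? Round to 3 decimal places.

Supplier S2 0.113, Supplier S6 0.090, Supplier S4 0.798

Unnormalized posteriors (prior × likelihood):
  Supplier S2: 0.06 × 0.09 = 0.0054
  Supplier S6: 0.43 × 0.01 = 0.0043
  Supplier S4: 0.51 × 0.075 = 0.03825
Total = 0.04795.
P(Supplier S2 | off-spec) = 0.0054/0.04795 ≈ 0.113
P(Supplier S6 | off-spec) = 0.0043/0.04795 ≈ 0.090
P(Supplier S4 | off-spec) = 0.03825/0.04795 ≈ 0.798
(Check: 0.113+0.090+0.798 = 1.001.)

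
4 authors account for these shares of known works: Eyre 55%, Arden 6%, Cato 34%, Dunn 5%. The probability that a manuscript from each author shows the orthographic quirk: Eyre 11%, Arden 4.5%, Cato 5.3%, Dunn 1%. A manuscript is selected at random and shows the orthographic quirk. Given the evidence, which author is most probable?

Eyre

Prior × likelihood for each hypothesis:
  Eyre: 0.55 × 0.11 = 0.0605
  Arden: 0.06 × 0.045 = 0.0027
  Cato: 0.34 × 0.053 = 0.01802
  Dunn: 0.05 × 0.01 = 0.0005
Total = 0.08172.
Largest term belongs to Eyre, so Eyre is most probable.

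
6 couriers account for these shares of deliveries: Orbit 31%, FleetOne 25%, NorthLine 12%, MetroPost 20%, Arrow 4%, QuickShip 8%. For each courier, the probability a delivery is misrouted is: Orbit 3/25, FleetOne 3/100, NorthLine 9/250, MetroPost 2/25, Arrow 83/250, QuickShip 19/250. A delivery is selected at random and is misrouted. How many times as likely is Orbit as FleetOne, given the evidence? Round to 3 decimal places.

4.960

Prior × likelihood for each hypothesis:
  Orbit: 0.31 × 0.12 = 0.0372
  FleetOne: 0.25 × 0.03 = 0.0075
  NorthLine: 0.12 × 0.036 = 0.00432
  MetroPost: 0.2 × 0.08 = 0.016
  Arrow: 0.04 × 0.332 = 0.01328
  QuickShip: 0.08 × 0.076 = 0.00608
Sum = 0.08438.
The ratio is 0.0372 / 0.0075 (the normalizer cancels) = 4.960.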